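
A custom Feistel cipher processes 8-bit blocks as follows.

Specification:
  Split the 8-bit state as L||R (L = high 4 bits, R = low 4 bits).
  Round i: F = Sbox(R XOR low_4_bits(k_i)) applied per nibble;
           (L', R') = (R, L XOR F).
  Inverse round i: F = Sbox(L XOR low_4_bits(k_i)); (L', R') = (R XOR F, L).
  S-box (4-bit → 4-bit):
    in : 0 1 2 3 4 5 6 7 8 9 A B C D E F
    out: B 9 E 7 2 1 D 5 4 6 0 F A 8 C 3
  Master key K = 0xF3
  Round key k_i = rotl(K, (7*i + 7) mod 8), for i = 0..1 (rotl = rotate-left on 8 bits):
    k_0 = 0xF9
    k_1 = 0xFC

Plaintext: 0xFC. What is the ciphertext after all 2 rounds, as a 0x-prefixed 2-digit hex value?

s_0 = plaintext = 0xFC
s_1 = Round(s_0, k_0) = 0xCE
s_2 = Round(s_1, k_1) = 0xE2

0xE2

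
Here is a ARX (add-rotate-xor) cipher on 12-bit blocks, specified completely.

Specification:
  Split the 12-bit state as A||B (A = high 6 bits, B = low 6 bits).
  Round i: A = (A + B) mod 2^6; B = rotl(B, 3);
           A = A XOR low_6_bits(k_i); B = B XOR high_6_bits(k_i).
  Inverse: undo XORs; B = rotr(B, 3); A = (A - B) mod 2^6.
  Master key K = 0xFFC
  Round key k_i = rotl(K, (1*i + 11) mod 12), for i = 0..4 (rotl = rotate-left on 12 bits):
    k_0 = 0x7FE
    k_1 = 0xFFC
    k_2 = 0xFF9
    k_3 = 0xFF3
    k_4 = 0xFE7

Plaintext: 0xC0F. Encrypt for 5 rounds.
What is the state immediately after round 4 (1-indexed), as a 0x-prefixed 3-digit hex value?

s_0 = plaintext = 0xC0F
s_1 = Round(s_0, k_0) = 0x066
s_2 = Round(s_1, k_1) = 0x6CB
s_3 = Round(s_2, k_2) = 0x7E6
s_4 = Round(s_3, k_3) = 0xD8B
s_5 = Round(s_4, k_4) = 0x9A6

0xD8B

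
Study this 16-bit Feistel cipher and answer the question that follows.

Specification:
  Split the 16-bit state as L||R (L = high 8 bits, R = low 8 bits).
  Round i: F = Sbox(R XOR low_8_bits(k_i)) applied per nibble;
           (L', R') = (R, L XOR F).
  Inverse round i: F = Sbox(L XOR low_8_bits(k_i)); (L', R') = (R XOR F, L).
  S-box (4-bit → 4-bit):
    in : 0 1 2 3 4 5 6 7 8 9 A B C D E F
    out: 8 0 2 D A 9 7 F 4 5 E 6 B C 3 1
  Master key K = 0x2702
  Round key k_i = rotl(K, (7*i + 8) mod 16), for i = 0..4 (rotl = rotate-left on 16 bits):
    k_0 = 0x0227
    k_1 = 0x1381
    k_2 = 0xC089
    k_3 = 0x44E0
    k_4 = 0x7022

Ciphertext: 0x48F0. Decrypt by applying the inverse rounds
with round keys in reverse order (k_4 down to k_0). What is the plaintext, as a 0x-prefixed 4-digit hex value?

0x9447

s_0 = ciphertext = 0x48F0
s_1 = InvRound(s_0, k_4) = 0x8E48
s_2 = InvRound(s_1, k_3) = 0x3B8E
s_3 = InvRound(s_2, k_2) = 0xEC3B
s_4 = InvRound(s_3, k_1) = 0x47EC
s_5 = InvRound(s_4, k_0) = 0x9447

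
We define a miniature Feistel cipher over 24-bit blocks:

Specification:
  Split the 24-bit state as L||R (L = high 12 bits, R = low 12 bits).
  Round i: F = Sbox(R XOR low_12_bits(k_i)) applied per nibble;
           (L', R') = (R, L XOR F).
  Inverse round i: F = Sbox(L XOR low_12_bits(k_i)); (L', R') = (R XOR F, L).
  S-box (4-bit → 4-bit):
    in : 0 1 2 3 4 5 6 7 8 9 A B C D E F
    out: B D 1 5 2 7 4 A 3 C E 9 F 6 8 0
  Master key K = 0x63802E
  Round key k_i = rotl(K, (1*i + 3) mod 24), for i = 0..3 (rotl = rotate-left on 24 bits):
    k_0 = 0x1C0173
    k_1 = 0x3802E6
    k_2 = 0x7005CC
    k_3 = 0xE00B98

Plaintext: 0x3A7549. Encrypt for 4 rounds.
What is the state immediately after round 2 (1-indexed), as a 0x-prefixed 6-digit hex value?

0x1F9099

s_0 = plaintext = 0x3A7549
s_1 = Round(s_0, k_0) = 0x5491F9
s_2 = Round(s_1, k_1) = 0x1F9099
s_3 = Round(s_2, k_2) = 0x09968E
s_4 = Round(s_3, k_3) = 0x68E64D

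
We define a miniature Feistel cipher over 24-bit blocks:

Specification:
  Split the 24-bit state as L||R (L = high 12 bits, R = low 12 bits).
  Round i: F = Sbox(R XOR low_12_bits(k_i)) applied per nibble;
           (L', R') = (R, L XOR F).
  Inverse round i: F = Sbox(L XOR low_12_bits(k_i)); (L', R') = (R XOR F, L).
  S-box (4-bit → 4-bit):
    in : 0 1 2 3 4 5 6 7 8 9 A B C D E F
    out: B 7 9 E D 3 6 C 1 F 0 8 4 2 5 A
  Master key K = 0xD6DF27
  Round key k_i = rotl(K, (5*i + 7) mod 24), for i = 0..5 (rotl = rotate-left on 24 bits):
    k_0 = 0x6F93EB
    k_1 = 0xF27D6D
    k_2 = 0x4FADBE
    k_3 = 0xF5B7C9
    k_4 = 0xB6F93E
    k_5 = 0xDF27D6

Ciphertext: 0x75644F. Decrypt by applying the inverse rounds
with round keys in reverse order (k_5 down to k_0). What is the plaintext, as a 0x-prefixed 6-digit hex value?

0xE58EE5

s_0 = ciphertext = 0x75644F
s_1 = InvRound(s_0, k_5) = 0xF54756
s_2 = InvRound(s_1, k_4) = 0x136F54
s_3 = InvRound(s_2, k_3) = 0x9FE136
s_4 = InvRound(s_3, k_2) = 0xCED9FE
s_5 = InvRound(s_4, k_1) = 0xEE5CED
s_6 = InvRound(s_5, k_0) = 0xE58EE5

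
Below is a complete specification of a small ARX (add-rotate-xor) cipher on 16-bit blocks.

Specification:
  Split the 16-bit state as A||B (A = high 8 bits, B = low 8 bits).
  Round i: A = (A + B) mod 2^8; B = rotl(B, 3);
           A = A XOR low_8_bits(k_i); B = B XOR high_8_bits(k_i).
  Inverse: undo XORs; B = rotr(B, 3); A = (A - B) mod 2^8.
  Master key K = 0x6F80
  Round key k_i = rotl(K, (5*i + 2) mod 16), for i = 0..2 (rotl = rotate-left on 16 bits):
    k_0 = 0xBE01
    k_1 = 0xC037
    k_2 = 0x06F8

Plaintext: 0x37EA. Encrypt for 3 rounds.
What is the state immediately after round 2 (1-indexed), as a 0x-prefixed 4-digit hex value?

0x3E8F

s_0 = plaintext = 0x37EA
s_1 = Round(s_0, k_0) = 0x20E9
s_2 = Round(s_1, k_1) = 0x3E8F
s_3 = Round(s_2, k_2) = 0x357A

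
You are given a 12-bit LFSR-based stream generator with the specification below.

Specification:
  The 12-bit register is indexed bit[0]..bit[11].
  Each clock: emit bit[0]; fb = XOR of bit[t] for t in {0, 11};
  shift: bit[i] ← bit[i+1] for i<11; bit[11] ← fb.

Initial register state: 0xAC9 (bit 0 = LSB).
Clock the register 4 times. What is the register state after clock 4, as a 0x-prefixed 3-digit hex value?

0x8AC

reg_0 = 0xAC9
clock 1: out=1, reg = 0x564
clock 2: out=0, reg = 0x2B2
clock 3: out=0, reg = 0x159
clock 4: out=1, reg = 0x8AC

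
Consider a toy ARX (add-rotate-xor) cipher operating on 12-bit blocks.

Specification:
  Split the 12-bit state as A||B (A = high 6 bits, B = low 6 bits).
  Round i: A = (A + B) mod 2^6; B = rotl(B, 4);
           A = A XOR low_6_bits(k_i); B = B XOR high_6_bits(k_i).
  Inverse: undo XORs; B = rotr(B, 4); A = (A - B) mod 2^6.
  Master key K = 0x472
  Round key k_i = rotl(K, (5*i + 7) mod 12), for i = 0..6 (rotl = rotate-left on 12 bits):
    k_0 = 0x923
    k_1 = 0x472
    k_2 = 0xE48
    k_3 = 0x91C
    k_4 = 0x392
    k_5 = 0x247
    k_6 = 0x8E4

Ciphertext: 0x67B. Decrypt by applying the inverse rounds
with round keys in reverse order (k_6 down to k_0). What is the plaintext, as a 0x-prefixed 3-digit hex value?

s_0 = ciphertext = 0x67B
s_1 = InvRound(s_0, k_6) = 0x721
s_2 = InvRound(s_1, k_5) = 0xE62
s_3 = InvRound(s_2, k_4) = 0xE72
s_4 = InvRound(s_3, k_3) = 0x319
s_5 = InvRound(s_4, k_2) = 0x082
s_6 = InvRound(s_5, k_1) = 0x8CD
s_7 = InvRound(s_6, k_0) = 0x6A6

0x6A6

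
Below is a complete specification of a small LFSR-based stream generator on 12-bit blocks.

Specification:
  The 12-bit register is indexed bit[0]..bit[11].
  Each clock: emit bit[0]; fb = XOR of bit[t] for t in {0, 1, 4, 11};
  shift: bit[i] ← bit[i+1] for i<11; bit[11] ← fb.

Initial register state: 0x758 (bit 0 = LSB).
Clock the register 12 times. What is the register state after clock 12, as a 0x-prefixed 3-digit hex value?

0x17F

reg_0 = 0x758
clock 1: out=0, reg = 0xBAC
clock 2: out=0, reg = 0xDD6
clock 3: out=0, reg = 0xEEB
clock 4: out=1, reg = 0xF75
clock 5: out=1, reg = 0xFBA
clock 6: out=0, reg = 0xFDD
clock 7: out=1, reg = 0xFEE
clock 8: out=0, reg = 0x7F7
clock 9: out=1, reg = 0xBFB
clock 10: out=1, reg = 0x5FD
clock 11: out=1, reg = 0x2FE
clock 12: out=0, reg = 0x17F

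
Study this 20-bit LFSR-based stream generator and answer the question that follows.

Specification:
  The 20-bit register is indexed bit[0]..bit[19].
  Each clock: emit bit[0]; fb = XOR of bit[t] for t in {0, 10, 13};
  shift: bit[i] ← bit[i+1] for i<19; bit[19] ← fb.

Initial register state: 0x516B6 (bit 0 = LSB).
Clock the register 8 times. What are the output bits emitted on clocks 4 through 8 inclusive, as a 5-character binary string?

01101

reg_0 = 0x516B6
clock 1: out=0, reg = 0xA8B5B
clock 2: out=1, reg = 0xD45AD
clock 3: out=1, reg = 0x6A2D6
clock 4: out=0, reg = 0xB516B
clock 5: out=1, reg = 0xDA8B5
clock 6: out=1, reg = 0x6D45A
clock 7: out=0, reg = 0xB6A2D
clock 8: out=1, reg = 0x5B516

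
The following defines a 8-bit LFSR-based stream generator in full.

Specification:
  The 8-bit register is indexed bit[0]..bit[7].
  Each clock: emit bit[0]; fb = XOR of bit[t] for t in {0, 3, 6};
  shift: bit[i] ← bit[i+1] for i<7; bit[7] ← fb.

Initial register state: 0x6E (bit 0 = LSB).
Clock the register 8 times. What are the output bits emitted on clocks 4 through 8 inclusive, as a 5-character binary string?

reg_0 = 0x6E
clock 1: out=0, reg = 0x37
clock 2: out=1, reg = 0x9B
clock 3: out=1, reg = 0x4D
clock 4: out=1, reg = 0xA6
clock 5: out=0, reg = 0x53
clock 6: out=1, reg = 0x29
clock 7: out=1, reg = 0x14
clock 8: out=0, reg = 0x0A

10110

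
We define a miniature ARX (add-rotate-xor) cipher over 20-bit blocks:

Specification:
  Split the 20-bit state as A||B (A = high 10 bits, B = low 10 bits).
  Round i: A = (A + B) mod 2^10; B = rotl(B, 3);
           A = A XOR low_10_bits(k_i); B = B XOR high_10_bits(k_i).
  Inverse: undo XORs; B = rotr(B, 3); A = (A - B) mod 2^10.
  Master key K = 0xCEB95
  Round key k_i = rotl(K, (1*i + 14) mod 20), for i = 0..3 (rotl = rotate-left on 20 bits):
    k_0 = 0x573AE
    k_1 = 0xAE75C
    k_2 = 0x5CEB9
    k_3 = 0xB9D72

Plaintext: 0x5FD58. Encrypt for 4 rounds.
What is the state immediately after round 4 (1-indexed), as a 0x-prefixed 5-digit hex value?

0x156D9

s_0 = plaintext = 0x5FD58
s_1 = Round(s_0, k_0) = 0x5E79E
s_2 = Round(s_1, k_1) = 0x92E4E
s_3 = Round(s_2, k_2) = 0x88307
s_4 = Round(s_3, k_3) = 0x156D9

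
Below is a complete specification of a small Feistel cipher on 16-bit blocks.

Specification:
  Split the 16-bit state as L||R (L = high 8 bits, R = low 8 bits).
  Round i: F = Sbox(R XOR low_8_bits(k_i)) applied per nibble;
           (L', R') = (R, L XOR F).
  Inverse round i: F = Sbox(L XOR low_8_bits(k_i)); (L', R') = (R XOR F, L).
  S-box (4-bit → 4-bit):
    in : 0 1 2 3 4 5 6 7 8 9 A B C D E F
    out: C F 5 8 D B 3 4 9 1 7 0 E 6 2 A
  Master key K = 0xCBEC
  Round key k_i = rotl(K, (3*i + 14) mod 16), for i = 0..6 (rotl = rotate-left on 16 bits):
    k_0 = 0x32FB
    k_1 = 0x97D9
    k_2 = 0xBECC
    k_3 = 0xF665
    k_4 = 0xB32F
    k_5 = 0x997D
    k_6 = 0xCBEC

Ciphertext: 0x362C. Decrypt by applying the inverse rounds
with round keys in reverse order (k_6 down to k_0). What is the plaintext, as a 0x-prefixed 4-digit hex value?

s_0 = ciphertext = 0x362C
s_1 = InvRound(s_0, k_6) = 0x4B36
s_2 = InvRound(s_1, k_5) = 0xB54B
s_3 = InvRound(s_2, k_4) = 0x5CB5
s_4 = InvRound(s_3, k_3) = 0x345C
s_5 = InvRound(s_4, k_2) = 0xF534
s_6 = InvRound(s_5, k_1) = 0x6AF5
s_7 = InvRound(s_6, k_0) = 0xEA6A

0xEA6A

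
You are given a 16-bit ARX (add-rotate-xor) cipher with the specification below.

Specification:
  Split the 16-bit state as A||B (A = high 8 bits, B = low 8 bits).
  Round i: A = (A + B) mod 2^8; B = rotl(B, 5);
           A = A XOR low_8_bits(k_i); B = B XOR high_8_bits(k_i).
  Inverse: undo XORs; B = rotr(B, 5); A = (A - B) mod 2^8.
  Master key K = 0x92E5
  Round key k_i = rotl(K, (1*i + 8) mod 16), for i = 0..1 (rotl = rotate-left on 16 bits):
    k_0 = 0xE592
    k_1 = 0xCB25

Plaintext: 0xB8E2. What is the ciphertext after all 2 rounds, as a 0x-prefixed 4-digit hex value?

s_0 = plaintext = 0xB8E2
s_1 = Round(s_0, k_0) = 0x08B9
s_2 = Round(s_1, k_1) = 0xE4FC

0xE4FC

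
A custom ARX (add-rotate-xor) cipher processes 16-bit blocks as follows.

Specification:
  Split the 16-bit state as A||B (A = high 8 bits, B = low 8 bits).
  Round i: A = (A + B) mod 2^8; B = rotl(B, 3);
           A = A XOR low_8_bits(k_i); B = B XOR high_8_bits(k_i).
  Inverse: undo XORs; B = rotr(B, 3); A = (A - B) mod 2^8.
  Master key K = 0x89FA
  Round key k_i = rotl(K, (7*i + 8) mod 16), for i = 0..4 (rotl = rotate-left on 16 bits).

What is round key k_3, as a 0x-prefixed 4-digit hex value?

K = 0x89FA
k_0 = rotl(K, (7*0+8) mod 16) = rotl(K, 8) = 0xFA89
k_1 = rotl(K, (7*1+8) mod 16) = rotl(K, 15) = 0x44FD
k_2 = rotl(K, (7*2+8) mod 16) = rotl(K, 6) = 0x7EA2
k_3 = rotl(K, (7*3+8) mod 16) = rotl(K, 13) = 0x513F

0x513F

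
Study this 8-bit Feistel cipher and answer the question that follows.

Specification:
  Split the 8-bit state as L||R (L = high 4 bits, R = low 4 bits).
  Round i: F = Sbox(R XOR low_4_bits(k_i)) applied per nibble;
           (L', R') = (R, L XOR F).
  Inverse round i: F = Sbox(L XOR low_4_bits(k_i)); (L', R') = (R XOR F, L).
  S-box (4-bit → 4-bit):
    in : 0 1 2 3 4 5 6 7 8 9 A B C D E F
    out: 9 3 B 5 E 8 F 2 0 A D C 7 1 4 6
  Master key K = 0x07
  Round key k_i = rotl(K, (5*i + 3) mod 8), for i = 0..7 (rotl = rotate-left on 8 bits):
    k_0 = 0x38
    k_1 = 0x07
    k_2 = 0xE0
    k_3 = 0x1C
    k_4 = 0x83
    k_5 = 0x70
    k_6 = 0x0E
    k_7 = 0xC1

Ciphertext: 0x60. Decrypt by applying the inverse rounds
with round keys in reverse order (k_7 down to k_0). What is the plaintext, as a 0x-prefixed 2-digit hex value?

s_0 = ciphertext = 0x60
s_1 = InvRound(s_0, k_7) = 0x26
s_2 = InvRound(s_1, k_6) = 0x12
s_3 = InvRound(s_2, k_5) = 0x11
s_4 = InvRound(s_3, k_4) = 0xA1
s_5 = InvRound(s_4, k_3) = 0xEA
s_6 = InvRound(s_5, k_2) = 0xEE
s_7 = InvRound(s_6, k_1) = 0x4E
s_8 = InvRound(s_7, k_0) = 0x94

0x94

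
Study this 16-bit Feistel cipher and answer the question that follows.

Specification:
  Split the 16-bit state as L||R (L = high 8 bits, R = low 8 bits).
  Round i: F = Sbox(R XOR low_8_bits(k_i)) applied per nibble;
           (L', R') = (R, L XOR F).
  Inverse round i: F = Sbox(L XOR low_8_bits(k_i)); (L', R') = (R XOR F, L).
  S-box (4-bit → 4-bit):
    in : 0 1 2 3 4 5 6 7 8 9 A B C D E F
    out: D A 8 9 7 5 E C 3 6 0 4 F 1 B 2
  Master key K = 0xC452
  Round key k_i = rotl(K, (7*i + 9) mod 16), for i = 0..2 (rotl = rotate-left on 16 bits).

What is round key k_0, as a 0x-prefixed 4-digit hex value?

K = 0xC452
k_0 = rotl(K, (7*0+9) mod 16) = rotl(K, 9) = 0xA588

0xA588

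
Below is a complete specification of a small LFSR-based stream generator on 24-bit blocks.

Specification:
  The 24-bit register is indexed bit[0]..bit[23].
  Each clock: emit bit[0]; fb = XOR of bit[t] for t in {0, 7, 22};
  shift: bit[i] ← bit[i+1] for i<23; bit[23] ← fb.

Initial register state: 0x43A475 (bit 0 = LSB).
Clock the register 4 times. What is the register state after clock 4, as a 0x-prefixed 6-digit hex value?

reg_0 = 0x43A475
clock 1: out=1, reg = 0x21D23A
clock 2: out=0, reg = 0x10E91D
clock 3: out=1, reg = 0x88748E
clock 4: out=0, reg = 0xC43A47

0xC43A47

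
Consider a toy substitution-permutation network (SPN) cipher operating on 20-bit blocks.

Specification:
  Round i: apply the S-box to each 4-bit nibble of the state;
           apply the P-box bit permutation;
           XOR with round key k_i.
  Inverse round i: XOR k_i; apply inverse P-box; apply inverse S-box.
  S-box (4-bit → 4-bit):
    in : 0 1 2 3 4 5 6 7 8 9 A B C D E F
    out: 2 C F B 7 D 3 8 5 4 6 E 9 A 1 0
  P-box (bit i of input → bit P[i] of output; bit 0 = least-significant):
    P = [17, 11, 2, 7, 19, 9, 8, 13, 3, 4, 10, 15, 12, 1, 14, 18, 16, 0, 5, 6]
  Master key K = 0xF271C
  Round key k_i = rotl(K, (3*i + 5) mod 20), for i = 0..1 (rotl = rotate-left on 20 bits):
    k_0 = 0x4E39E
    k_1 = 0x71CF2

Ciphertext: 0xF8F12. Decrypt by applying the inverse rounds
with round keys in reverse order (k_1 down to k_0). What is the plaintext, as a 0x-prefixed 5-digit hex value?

0x374F7

s_0 = ciphertext = 0xF8F12
s_1 = InvRound(s_0, k_1) = 0x1E747
s_2 = InvRound(s_1, k_0) = 0x374F7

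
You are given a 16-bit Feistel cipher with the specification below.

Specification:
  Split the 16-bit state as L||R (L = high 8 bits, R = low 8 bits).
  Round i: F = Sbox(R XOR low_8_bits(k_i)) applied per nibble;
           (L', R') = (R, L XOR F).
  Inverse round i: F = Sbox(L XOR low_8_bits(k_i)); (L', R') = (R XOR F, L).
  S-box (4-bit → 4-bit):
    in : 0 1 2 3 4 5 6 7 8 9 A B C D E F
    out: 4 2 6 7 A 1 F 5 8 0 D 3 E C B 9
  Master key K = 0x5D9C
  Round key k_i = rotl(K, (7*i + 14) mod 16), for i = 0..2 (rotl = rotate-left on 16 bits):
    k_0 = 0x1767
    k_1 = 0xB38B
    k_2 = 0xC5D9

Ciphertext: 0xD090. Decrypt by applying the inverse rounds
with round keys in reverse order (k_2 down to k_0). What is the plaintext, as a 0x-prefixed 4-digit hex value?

0x0AC3

s_0 = ciphertext = 0xD090
s_1 = InvRound(s_0, k_2) = 0xD0D0
s_2 = InvRound(s_1, k_1) = 0xC3D0
s_3 = InvRound(s_2, k_0) = 0x0AC3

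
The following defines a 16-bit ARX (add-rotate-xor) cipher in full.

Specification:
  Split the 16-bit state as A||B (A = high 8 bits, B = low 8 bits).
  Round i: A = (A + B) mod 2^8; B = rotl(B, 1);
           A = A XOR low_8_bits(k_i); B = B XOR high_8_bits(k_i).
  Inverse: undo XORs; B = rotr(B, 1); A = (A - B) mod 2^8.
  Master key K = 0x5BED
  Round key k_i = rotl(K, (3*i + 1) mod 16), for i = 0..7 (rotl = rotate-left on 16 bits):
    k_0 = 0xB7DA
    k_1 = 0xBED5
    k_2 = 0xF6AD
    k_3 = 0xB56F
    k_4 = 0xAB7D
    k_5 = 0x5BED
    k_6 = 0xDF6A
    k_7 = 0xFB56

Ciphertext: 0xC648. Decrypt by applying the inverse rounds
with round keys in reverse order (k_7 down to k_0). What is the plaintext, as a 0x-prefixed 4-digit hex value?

s_0 = ciphertext = 0xC648
s_1 = InvRound(s_0, k_7) = 0xB7D9
s_2 = InvRound(s_1, k_6) = 0xDA03
s_3 = InvRound(s_2, k_5) = 0x0B2C
s_4 = InvRound(s_3, k_4) = 0xB3C3
s_5 = InvRound(s_4, k_3) = 0xA13B
s_6 = InvRound(s_5, k_2) = 0x26E6
s_7 = InvRound(s_6, k_1) = 0xC72C
s_8 = InvRound(s_7, k_0) = 0x50CD

0x50CD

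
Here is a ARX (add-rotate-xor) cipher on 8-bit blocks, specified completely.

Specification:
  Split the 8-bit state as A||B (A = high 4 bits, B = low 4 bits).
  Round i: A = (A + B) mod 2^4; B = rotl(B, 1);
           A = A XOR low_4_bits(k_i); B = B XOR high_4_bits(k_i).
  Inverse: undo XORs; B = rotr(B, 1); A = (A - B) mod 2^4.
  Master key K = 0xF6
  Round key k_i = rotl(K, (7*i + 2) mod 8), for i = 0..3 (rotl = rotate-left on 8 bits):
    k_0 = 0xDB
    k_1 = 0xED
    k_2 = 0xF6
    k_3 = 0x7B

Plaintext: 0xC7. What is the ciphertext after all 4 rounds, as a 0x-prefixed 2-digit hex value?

0xDA

s_0 = plaintext = 0xC7
s_1 = Round(s_0, k_0) = 0x83
s_2 = Round(s_1, k_1) = 0x68
s_3 = Round(s_2, k_2) = 0x8E
s_4 = Round(s_3, k_3) = 0xDA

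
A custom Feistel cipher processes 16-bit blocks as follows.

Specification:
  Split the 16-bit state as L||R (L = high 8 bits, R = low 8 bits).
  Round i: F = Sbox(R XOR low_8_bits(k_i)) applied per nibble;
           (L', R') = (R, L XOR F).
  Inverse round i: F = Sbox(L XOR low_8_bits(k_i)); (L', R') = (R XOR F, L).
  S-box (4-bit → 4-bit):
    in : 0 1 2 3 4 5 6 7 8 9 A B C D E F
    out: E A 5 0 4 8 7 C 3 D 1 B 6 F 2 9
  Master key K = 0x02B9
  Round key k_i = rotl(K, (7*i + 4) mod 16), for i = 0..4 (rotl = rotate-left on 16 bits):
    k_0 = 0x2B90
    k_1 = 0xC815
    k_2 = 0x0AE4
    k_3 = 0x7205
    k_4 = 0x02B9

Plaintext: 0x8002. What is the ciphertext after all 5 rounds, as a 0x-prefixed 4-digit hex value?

0x0CFE

s_0 = plaintext = 0x8002
s_1 = Round(s_0, k_0) = 0x0255
s_2 = Round(s_1, k_1) = 0x554C
s_3 = Round(s_2, k_2) = 0x4C46
s_4 = Round(s_3, k_3) = 0x460C
s_5 = Round(s_4, k_4) = 0x0CFE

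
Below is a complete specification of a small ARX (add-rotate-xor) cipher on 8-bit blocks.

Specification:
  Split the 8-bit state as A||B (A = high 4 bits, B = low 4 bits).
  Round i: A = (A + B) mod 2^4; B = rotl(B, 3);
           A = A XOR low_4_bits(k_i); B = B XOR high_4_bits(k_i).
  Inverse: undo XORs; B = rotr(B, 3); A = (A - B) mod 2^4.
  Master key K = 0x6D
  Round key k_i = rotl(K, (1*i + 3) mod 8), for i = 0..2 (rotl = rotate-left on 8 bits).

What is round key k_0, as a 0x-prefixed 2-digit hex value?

0x6B

K = 0x6D
k_0 = rotl(K, (1*0+3) mod 8) = rotl(K, 3) = 0x6B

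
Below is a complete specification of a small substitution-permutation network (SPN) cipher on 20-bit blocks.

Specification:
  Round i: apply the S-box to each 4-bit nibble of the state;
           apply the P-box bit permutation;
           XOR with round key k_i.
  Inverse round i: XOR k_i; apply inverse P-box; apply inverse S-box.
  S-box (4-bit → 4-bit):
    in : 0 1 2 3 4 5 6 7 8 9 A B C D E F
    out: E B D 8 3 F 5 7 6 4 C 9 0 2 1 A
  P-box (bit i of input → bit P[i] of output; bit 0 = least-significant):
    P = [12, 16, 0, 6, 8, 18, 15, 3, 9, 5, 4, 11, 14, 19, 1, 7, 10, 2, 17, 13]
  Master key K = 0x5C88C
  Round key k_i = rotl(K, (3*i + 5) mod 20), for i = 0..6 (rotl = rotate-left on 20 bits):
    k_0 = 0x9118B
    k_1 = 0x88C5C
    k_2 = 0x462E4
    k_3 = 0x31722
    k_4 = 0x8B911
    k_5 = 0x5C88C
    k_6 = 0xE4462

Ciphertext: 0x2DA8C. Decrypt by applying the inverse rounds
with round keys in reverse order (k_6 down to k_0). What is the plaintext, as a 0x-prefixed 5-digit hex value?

0xF9795

s_0 = ciphertext = 0x2DA8C
s_1 = InvRound(s_0, k_6) = 0x4010B
s_2 = InvRound(s_1, k_5) = 0xD2368
s_3 = InvRound(s_2, k_4) = 0xCC505
s_4 = InvRound(s_3, k_3) = 0x87487
s_5 = InvRound(s_4, k_2) = 0xE84D2
s_6 = InvRound(s_5, k_1) = 0x8A3FC
s_7 = InvRound(s_6, k_0) = 0xF9795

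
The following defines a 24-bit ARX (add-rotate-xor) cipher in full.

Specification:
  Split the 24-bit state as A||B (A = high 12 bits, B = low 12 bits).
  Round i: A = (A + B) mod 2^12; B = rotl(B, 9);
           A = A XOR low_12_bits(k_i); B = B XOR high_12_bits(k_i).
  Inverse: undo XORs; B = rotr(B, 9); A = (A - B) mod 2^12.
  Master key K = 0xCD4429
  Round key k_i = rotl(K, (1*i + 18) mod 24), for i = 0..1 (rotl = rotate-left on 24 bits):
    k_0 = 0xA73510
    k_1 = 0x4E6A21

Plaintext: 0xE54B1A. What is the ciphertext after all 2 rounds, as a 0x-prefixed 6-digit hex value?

0x1AF504

s_0 = plaintext = 0xE54B1A
s_1 = Round(s_0, k_0) = 0xC7EF10
s_2 = Round(s_1, k_1) = 0x1AF504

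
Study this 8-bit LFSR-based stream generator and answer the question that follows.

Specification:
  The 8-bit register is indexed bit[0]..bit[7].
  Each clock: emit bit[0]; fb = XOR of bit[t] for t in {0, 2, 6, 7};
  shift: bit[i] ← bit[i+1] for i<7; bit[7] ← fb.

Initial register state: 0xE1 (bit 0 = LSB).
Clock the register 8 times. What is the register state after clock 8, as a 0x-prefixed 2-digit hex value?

0x85

reg_0 = 0xE1
clock 1: out=1, reg = 0xF0
clock 2: out=0, reg = 0x78
clock 3: out=0, reg = 0xBC
clock 4: out=0, reg = 0x5E
clock 5: out=0, reg = 0x2F
clock 6: out=1, reg = 0x17
clock 7: out=1, reg = 0x0B
clock 8: out=1, reg = 0x85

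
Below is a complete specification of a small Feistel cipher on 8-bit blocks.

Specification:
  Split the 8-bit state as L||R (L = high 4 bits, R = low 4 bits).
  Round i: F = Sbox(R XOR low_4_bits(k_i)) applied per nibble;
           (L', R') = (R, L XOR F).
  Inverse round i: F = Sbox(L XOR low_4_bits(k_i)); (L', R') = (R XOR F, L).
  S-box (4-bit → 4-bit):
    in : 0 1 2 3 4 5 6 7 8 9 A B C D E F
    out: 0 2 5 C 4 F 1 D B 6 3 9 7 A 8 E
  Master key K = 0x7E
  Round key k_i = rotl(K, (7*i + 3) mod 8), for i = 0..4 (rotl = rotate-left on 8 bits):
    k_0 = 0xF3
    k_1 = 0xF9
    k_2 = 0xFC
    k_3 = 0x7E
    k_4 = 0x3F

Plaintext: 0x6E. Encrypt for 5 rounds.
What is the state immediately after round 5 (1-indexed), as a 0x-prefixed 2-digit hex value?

s_0 = plaintext = 0x6E
s_1 = Round(s_0, k_0) = 0xEC
s_2 = Round(s_1, k_1) = 0xC1
s_3 = Round(s_2, k_2) = 0x16
s_4 = Round(s_3, k_3) = 0x6A
s_5 = Round(s_4, k_4) = 0xA9

0xA9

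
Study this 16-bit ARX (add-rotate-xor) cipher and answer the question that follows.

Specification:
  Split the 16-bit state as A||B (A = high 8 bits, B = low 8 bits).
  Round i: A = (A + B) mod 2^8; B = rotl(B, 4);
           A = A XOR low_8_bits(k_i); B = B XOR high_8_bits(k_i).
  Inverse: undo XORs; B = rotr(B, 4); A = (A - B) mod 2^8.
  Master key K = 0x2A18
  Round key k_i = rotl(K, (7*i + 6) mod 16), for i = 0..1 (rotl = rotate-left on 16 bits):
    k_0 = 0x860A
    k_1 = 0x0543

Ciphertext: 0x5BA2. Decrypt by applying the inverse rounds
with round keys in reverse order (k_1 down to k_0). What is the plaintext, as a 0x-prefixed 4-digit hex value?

s_0 = ciphertext = 0x5BA2
s_1 = InvRound(s_0, k_1) = 0x9E7A
s_2 = InvRound(s_1, k_0) = 0xC5CF

0xC5CF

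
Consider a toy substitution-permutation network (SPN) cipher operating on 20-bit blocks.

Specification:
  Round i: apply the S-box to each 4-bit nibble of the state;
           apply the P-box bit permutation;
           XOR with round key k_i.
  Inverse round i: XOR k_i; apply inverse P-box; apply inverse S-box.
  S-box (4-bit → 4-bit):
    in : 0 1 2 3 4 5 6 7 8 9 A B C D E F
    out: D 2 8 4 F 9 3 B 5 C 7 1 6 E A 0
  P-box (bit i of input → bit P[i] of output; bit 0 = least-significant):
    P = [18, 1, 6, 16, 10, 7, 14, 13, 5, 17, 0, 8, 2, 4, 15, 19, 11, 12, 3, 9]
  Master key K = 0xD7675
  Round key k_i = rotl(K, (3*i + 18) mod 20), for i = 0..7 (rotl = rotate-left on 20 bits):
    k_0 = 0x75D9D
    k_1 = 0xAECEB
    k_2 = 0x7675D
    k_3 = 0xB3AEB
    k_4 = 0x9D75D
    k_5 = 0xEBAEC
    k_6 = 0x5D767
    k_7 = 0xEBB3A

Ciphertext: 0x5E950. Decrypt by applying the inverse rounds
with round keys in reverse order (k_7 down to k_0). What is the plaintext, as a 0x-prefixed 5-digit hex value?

s_0 = ciphertext = 0x5E950
s_1 = InvRound(s_0, k_7) = 0xD263D
s_2 = InvRound(s_1, k_6) = 0xCD29C
s_3 = InvRound(s_2, k_5) = 0xB1693
s_4 = InvRound(s_3, k_4) = 0x38ECC
s_5 = InvRound(s_4, k_3) = 0x10851
s_6 = InvRound(s_5, k_2) = 0x0BE0B
s_7 = InvRound(s_6, k_1) = 0xE26C3
s_8 = InvRound(s_7, k_0) = 0x4729D

0x4729D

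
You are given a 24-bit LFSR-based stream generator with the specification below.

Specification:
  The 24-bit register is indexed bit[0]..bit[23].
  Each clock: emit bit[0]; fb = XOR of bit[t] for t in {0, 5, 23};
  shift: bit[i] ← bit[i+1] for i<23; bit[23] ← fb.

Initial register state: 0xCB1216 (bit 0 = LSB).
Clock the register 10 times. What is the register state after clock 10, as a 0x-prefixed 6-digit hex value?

reg_0 = 0xCB1216
clock 1: out=0, reg = 0xE5890B
clock 2: out=1, reg = 0x72C485
clock 3: out=1, reg = 0xB96242
clock 4: out=0, reg = 0xDCB121
clock 5: out=1, reg = 0xEE5890
clock 6: out=0, reg = 0xF72C48
clock 7: out=0, reg = 0xFB9624
clock 8: out=0, reg = 0x7DCB12
clock 9: out=0, reg = 0x3EE589
clock 10: out=1, reg = 0x9F72C4

0x9F72C4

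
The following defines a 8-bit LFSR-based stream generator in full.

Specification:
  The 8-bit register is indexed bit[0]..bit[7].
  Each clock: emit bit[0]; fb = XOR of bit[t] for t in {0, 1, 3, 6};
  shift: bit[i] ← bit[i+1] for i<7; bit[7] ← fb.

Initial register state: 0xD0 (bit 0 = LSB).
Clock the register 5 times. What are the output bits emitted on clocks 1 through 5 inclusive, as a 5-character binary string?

reg_0 = 0xD0
clock 1: out=0, reg = 0xE8
clock 2: out=0, reg = 0x74
clock 3: out=0, reg = 0xBA
clock 4: out=0, reg = 0x5D
clock 5: out=1, reg = 0xAE

00001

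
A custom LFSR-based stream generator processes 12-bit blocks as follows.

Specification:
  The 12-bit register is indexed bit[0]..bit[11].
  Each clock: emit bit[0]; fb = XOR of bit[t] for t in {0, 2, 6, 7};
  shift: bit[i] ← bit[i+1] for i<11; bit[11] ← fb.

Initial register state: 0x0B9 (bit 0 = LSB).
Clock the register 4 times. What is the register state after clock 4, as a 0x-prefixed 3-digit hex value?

reg_0 = 0x0B9
clock 1: out=1, reg = 0x05C
clock 2: out=0, reg = 0x02E
clock 3: out=0, reg = 0x817
clock 4: out=1, reg = 0x40B

0x40B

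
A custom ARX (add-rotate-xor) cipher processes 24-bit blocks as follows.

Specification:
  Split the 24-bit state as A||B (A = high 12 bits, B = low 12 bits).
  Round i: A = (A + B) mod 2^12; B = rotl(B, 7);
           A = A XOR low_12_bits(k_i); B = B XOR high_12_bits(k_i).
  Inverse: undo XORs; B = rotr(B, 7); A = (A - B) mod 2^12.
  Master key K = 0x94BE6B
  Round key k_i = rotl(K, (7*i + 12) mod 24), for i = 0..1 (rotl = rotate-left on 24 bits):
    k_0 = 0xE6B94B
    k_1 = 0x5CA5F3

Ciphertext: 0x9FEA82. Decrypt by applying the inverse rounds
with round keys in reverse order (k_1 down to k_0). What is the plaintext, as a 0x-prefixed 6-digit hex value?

0xCF6EAE

s_0 = ciphertext = 0x9FEA82
s_1 = InvRound(s_0, k_1) = 0x2EF91E
s_2 = InvRound(s_1, k_0) = 0xCF6EAE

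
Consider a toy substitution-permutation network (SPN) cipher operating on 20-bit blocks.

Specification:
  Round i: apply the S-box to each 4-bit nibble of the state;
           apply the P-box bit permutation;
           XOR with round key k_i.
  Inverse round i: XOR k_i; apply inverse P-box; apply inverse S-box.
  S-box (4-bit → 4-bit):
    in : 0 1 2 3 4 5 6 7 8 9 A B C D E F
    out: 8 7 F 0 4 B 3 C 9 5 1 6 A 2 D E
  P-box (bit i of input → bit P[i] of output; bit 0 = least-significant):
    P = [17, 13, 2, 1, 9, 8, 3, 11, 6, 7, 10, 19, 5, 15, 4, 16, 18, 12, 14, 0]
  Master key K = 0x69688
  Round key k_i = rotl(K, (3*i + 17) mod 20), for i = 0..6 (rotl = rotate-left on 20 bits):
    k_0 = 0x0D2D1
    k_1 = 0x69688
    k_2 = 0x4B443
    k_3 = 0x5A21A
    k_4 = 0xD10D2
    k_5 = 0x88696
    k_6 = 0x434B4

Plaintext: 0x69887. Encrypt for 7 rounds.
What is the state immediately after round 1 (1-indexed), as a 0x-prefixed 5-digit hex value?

0xCC8A7

s_0 = plaintext = 0x69887
s_1 = Round(s_0, k_0) = 0xCC8A7
s_2 = Round(s_1, k_1) = 0xF04CF
s_3 = Round(s_2, k_2) = 0x5C944
s_4 = Round(s_3, k_3) = 0x03657
s_5 = Round(s_4, k_4) = 0xD1B15
s_6 = Round(s_5, k_5) = 0xA312C
s_7 = Round(s_6, k_6) = 0x01B7E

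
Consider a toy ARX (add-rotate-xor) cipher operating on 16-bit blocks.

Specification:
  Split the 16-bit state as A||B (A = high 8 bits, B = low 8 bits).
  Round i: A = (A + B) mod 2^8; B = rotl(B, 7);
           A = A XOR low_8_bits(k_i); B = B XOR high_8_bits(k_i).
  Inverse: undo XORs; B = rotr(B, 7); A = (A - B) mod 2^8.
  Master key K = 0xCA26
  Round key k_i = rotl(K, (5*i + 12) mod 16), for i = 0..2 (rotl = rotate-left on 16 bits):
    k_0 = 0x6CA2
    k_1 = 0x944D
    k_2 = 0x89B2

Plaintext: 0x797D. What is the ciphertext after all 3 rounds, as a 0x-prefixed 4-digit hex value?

s_0 = plaintext = 0x797D
s_1 = Round(s_0, k_0) = 0x54D2
s_2 = Round(s_1, k_1) = 0x6BFD
s_3 = Round(s_2, k_2) = 0xDA77

0xDA77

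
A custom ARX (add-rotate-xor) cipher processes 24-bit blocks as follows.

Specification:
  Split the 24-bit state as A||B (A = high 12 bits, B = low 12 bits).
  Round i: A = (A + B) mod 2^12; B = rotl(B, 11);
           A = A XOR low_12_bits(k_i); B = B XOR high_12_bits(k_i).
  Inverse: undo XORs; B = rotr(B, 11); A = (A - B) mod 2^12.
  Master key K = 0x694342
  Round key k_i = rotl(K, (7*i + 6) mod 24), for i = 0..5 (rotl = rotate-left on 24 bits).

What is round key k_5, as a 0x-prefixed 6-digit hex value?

K = 0x694342
k_0 = rotl(K, (7*0+6) mod 24) = rotl(K, 6) = 0x50D09A
k_1 = rotl(K, (7*1+6) mod 24) = rotl(K, 13) = 0x684D28
k_2 = rotl(K, (7*2+6) mod 24) = rotl(K, 20) = 0x269434
k_3 = rotl(K, (7*3+6) mod 24) = rotl(K, 3) = 0x4A1A13
k_4 = rotl(K, (7*4+6) mod 24) = rotl(K, 10) = 0x0D09A5
k_5 = rotl(K, (7*5+6) mod 24) = rotl(K, 17) = 0x84D286

0x84D286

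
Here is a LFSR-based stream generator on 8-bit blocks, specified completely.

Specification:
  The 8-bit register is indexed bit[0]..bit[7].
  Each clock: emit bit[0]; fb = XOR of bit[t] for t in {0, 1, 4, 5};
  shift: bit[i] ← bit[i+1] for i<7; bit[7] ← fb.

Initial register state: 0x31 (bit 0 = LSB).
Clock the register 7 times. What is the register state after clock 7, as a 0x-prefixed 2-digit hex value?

reg_0 = 0x31
clock 1: out=1, reg = 0x98
clock 2: out=0, reg = 0xCC
clock 3: out=0, reg = 0x66
clock 4: out=0, reg = 0x33
clock 5: out=1, reg = 0x19
clock 6: out=1, reg = 0x0C
clock 7: out=0, reg = 0x06

0x06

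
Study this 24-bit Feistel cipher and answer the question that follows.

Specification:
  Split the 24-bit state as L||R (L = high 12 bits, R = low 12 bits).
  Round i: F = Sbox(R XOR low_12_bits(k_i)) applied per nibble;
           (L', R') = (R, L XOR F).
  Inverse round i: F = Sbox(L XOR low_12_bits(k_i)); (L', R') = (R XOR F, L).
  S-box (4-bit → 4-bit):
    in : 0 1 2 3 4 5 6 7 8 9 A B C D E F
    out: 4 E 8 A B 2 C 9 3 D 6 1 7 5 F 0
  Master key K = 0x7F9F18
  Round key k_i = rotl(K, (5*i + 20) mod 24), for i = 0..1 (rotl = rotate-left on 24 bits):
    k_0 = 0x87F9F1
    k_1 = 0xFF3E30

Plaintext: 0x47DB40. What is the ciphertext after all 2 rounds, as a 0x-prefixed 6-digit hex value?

0xC6336A

s_0 = plaintext = 0x47DB40
s_1 = Round(s_0, k_0) = 0xB40C63
s_2 = Round(s_1, k_1) = 0xC6336A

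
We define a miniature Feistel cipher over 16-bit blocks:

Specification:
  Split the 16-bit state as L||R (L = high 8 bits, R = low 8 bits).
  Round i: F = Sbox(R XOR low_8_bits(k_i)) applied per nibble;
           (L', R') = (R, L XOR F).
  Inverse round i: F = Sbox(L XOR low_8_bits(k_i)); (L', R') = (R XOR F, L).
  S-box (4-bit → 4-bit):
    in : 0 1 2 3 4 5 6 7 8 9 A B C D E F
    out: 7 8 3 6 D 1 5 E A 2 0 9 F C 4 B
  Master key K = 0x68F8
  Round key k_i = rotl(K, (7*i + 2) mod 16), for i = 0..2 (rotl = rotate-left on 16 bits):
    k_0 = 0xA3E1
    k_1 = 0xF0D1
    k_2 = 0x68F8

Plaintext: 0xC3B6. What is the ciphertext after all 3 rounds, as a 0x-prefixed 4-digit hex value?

s_0 = plaintext = 0xC3B6
s_1 = Round(s_0, k_0) = 0xB6DD
s_2 = Round(s_1, k_1) = 0xDDC9
s_3 = Round(s_2, k_2) = 0xC9B5

0xC9B5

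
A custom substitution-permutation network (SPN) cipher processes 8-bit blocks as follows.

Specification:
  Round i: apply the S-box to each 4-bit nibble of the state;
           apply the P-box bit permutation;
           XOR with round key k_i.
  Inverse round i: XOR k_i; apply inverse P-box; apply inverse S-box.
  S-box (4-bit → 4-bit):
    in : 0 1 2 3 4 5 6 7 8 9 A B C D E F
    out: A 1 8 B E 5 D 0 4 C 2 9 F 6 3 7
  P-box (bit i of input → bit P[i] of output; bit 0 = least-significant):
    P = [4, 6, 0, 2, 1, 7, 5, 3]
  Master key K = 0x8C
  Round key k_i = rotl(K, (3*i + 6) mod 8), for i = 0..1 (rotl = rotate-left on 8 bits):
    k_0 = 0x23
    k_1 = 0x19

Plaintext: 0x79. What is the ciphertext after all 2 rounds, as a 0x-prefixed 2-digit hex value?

s_0 = plaintext = 0x79
s_1 = Round(s_0, k_0) = 0x26
s_2 = Round(s_1, k_1) = 0x04

0x04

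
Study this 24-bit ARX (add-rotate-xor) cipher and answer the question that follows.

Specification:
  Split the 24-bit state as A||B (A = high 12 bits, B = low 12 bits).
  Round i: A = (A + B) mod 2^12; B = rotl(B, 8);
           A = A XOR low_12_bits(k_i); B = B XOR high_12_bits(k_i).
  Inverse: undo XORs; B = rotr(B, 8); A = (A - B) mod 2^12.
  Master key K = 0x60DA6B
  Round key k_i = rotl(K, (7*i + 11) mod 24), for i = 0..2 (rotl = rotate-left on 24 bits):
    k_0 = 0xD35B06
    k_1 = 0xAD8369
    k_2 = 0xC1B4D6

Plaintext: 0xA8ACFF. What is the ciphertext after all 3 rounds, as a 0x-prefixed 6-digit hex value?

s_0 = plaintext = 0xA8ACFF
s_1 = Round(s_0, k_0) = 0xC8F2FA
s_2 = Round(s_1, k_1) = 0xCE00F7
s_3 = Round(s_2, k_2) = 0x901B14

0x901B14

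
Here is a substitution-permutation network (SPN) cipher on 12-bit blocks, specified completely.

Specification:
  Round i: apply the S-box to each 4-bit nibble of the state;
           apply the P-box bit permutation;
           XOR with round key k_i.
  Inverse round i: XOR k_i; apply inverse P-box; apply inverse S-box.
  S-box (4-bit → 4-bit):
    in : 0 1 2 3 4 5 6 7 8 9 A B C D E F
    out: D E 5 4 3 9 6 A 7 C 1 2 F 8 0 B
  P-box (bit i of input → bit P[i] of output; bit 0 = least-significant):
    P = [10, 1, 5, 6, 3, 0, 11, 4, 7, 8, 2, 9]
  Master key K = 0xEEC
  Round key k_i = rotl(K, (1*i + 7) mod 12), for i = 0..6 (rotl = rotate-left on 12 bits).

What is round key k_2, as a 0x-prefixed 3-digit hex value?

0x9DD

K = 0xEEC
k_0 = rotl(K, (1*0+7) mod 12) = rotl(K, 7) = 0x677
k_1 = rotl(K, (1*1+7) mod 12) = rotl(K, 8) = 0xCEE
k_2 = rotl(K, (1*2+7) mod 12) = rotl(K, 9) = 0x9DD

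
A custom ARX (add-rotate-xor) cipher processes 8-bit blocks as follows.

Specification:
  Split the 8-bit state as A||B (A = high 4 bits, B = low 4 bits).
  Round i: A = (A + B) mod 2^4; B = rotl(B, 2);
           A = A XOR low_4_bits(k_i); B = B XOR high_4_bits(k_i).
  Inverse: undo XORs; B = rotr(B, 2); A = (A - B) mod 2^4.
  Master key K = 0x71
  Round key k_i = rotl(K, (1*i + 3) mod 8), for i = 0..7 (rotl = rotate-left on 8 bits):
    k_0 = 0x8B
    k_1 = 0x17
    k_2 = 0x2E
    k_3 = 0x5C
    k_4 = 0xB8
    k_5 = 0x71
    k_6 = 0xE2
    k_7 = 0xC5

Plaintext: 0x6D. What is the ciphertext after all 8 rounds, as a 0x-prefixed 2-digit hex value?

s_0 = plaintext = 0x6D
s_1 = Round(s_0, k_0) = 0x8F
s_2 = Round(s_1, k_1) = 0x0E
s_3 = Round(s_2, k_2) = 0x09
s_4 = Round(s_3, k_3) = 0x53
s_5 = Round(s_4, k_4) = 0x07
s_6 = Round(s_5, k_5) = 0x6A
s_7 = Round(s_6, k_6) = 0x24
s_8 = Round(s_7, k_7) = 0x3D

0x3D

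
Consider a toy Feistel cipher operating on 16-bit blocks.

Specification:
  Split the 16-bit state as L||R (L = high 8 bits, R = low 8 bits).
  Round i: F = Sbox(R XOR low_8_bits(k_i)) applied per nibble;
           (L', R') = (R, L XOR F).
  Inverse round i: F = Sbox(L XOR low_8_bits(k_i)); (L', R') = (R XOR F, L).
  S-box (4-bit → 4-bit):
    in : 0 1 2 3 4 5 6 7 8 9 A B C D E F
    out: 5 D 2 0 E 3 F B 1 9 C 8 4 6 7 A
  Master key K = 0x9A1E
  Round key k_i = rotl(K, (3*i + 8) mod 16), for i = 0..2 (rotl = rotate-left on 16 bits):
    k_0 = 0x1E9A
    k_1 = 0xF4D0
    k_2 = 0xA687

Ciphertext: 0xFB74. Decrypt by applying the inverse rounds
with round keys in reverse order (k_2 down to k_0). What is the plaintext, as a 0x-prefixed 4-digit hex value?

s_0 = ciphertext = 0xFB74
s_1 = InvRound(s_0, k_2) = 0xC0FB
s_2 = InvRound(s_1, k_1) = 0x2EC0
s_3 = InvRound(s_2, k_0) = 0x4E2E

0x4E2E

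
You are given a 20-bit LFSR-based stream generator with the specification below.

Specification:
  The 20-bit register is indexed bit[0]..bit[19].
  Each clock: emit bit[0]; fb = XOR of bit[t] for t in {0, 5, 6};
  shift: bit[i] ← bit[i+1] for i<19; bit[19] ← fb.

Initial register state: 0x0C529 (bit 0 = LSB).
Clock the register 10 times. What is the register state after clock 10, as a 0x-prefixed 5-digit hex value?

0x05031

reg_0 = 0x0C529
clock 1: out=1, reg = 0x06294
clock 2: out=0, reg = 0x0314A
clock 3: out=0, reg = 0x818A5
clock 4: out=1, reg = 0x40C52
clock 5: out=0, reg = 0xA0629
clock 6: out=1, reg = 0x50314
clock 7: out=0, reg = 0x2818A
clock 8: out=0, reg = 0x140C5
clock 9: out=1, reg = 0x0A062
clock 10: out=0, reg = 0x05031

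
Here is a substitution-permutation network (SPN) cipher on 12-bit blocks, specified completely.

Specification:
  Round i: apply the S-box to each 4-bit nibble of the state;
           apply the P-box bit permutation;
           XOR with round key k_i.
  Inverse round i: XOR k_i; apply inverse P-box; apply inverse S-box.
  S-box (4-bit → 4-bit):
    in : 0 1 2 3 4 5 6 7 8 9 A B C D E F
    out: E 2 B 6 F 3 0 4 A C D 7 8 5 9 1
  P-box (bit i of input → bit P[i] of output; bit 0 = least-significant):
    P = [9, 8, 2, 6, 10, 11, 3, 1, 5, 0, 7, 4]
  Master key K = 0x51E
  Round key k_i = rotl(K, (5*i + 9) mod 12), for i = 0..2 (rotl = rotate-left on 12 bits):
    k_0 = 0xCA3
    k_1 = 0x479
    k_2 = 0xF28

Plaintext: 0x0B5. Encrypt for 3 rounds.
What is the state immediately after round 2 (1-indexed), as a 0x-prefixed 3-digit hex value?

0xEB4

s_0 = plaintext = 0x0B5
s_1 = Round(s_0, k_0) = 0x33A
s_2 = Round(s_1, k_1) = 0xEB4
s_3 = Round(s_2, k_2) = 0x054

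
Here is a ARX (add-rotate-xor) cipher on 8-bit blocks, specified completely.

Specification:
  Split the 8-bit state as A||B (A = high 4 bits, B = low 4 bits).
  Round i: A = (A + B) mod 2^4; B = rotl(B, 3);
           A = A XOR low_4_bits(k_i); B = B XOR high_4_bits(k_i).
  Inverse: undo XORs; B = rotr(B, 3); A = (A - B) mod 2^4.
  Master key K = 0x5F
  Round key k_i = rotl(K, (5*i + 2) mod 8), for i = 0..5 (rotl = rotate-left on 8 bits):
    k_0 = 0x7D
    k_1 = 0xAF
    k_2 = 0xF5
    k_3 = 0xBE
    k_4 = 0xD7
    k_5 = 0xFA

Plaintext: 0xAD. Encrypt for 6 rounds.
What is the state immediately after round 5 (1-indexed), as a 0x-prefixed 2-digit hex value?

0xD3

s_0 = plaintext = 0xAD
s_1 = Round(s_0, k_0) = 0xA9
s_2 = Round(s_1, k_1) = 0xC6
s_3 = Round(s_2, k_2) = 0x7C
s_4 = Round(s_3, k_3) = 0xDD
s_5 = Round(s_4, k_4) = 0xD3
s_6 = Round(s_5, k_5) = 0xA6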